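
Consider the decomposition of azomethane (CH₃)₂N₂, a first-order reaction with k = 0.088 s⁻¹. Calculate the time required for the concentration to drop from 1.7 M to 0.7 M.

10.08 s

Step 1: For first-order: t = ln([azomethane]₀/[azomethane])/k
Step 2: t = ln(1.7/0.7)/0.088
Step 3: t = ln(2.429)/0.088
Step 4: t = 0.8873/0.088 = 10.08 s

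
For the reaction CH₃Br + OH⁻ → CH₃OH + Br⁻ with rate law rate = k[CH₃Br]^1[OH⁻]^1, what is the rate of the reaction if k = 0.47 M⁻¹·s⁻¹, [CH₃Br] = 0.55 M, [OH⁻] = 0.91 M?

0.2352 M/s

Step 1: The rate law is rate = k[CH₃Br]^1[OH⁻]^1
Step 2: Substitute: rate = 0.47 × (0.55)^1 × (0.91)^1
Step 3: rate = 0.47 × 0.55 × 0.91 = 0.235235 M/s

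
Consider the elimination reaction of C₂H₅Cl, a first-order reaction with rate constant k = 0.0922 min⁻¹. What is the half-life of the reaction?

7.518 min

Step 1: For a first-order reaction, t₁/₂ = ln(2)/k
Step 2: t₁/₂ = ln(2)/0.0922
Step 3: t₁/₂ = 0.6931/0.0922 = 7.518 min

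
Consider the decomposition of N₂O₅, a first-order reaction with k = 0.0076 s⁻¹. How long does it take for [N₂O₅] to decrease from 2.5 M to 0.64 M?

179.3 s

Step 1: For first-order: t = ln([N₂O₅]₀/[N₂O₅])/k
Step 2: t = ln(2.5/0.64)/0.0076
Step 3: t = ln(3.906)/0.0076
Step 4: t = 1.363/0.0076 = 179.3 s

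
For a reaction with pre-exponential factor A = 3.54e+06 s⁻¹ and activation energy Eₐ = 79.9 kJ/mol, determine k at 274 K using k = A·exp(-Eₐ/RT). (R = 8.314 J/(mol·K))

2.07e-09 s⁻¹

Step 1: Use the Arrhenius equation: k = A × exp(-Eₐ/RT)
Step 2: Convert Eₐ to J/mol: 79.9 kJ/mol = 79900 J/mol
Step 3: Calculate the exponent: -Eₐ/(RT) = -79900/(8.314 × 274) = -35.07407
Step 4: k = 3.54e+06 × exp(-35.07407)
Step 5: k = 3.54e+06 × 5.85497e-16 = 2.0727e-09 s⁻¹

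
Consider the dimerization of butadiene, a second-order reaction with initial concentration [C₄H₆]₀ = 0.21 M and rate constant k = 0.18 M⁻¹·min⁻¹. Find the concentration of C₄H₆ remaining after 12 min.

0.1445 M

Step 1: For a second-order reaction: 1/[C₄H₆] = 1/[C₄H₆]₀ + kt
Step 2: 1/[C₄H₆] = 1/0.21 + 0.18 × 12
Step 3: 1/[C₄H₆] = 4.762 + 2.16 = 6.922
Step 4: [C₄H₆] = 1/6.922 = 0.1445 M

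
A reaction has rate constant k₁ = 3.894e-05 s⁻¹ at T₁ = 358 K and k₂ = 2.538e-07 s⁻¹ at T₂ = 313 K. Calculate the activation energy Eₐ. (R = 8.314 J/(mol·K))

104.2 kJ/mol

Step 1: Use the two-temperature Arrhenius form: ln(k₂/k₁) = -Eₐ/R × (1/T₂ - 1/T₁)
Step 2: ln(k₂/k₁) = ln(2.538e-07/3.894e-05) = ln(0.00651772) = -5.03323
Step 3: 1/T₂ - 1/T₁ = 1/313 - 1/358 = 4.015921e-04 K⁻¹
Step 4: Eₐ = -R × ln(k₂/k₁) / (1/T₂ - 1/T₁) = -8.314 × -5.03323 / 4.015921e-04
Step 5: Eₐ = 1.0420e+05 J/mol = 104.2 kJ/mol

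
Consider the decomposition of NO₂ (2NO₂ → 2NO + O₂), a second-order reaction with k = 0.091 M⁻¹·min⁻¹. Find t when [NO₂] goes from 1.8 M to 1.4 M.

1.744 min

Step 1: For second-order: t = (1/[NO₂] - 1/[NO₂]₀)/k
Step 2: t = (1/1.4 - 1/1.8)/0.091
Step 3: t = (0.7143 - 0.5556)/0.091
Step 4: t = 0.1587/0.091 = 1.744 min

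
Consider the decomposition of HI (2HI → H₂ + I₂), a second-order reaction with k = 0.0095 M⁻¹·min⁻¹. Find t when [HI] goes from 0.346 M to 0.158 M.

362 min

Step 1: For second-order: t = (1/[HI] - 1/[HI]₀)/k
Step 2: t = (1/0.158 - 1/0.346)/0.0095
Step 3: t = (6.329 - 2.89)/0.0095
Step 4: t = 3.439/0.0095 = 362 min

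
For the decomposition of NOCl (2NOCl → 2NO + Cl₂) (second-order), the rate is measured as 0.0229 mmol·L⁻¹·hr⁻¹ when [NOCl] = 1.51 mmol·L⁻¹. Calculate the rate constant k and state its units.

0.01004 (mmol·L⁻¹)⁻¹·hr⁻¹

Step 1: rate = k[NOCl]^2, so k = rate / [NOCl]^2.
Step 2: k = 0.0229 / (1.51)^2 = 0.0229 / 2.28.
Step 3: k = 0.01004 (mmol·L⁻¹)⁻¹·hr⁻¹.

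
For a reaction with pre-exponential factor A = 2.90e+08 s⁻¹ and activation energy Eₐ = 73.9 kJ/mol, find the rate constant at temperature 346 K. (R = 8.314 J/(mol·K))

2.02e-03 s⁻¹

Step 1: Use the Arrhenius equation: k = A × exp(-Eₐ/RT)
Step 2: Convert Eₐ to J/mol: 73.9 kJ/mol = 73900 J/mol
Step 3: Calculate the exponent: -Eₐ/(RT) = -73900/(8.314 × 346) = -25.68966
Step 4: k = 2.90e+08 × exp(-25.68966)
Step 5: k = 2.90e+08 × 6.96823e-12 = 2.0208e-03 s⁻¹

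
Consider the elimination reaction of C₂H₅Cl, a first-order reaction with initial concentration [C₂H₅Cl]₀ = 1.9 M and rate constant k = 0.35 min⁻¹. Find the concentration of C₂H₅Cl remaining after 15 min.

0.00997 M

Step 1: For a first-order reaction: [C₂H₅Cl] = [C₂H₅Cl]₀ × e^(-kt)
Step 2: [C₂H₅Cl] = 1.9 × e^(-0.35 × 15)
Step 3: [C₂H₅Cl] = 1.9 × e^(-5.25)
Step 4: [C₂H₅Cl] = 1.9 × 0.00524752 = 0.00997 M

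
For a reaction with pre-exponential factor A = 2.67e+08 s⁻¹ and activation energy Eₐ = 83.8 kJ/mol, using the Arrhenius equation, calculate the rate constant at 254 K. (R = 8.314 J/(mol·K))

1.56e-09 s⁻¹

Step 1: Use the Arrhenius equation: k = A × exp(-Eₐ/RT)
Step 2: Convert Eₐ to J/mol: 83.8 kJ/mol = 83800 J/mol
Step 3: Calculate the exponent: -Eₐ/(RT) = -83800/(8.314 × 254) = -39.68261
Step 4: k = 2.67e+08 × exp(-39.68261)
Step 5: k = 2.67e+08 × 5.83528e-18 = 1.5580e-09 s⁻¹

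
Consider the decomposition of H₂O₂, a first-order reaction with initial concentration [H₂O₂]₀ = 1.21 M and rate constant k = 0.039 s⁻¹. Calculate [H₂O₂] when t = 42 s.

0.2352 M

Step 1: For a first-order reaction: [H₂O₂] = [H₂O₂]₀ × e^(-kt)
Step 2: [H₂O₂] = 1.21 × e^(-0.039 × 42)
Step 3: [H₂O₂] = 1.21 × e^(-1.638)
Step 4: [H₂O₂] = 1.21 × 0.194368 = 0.2352 M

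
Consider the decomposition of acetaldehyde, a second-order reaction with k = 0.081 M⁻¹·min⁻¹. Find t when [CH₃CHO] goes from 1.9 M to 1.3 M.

2.999 min

Step 1: For second-order: t = (1/[CH₃CHO] - 1/[CH₃CHO]₀)/k
Step 2: t = (1/1.3 - 1/1.9)/0.081
Step 3: t = (0.7692 - 0.5263)/0.081
Step 4: t = 0.2429/0.081 = 2.999 min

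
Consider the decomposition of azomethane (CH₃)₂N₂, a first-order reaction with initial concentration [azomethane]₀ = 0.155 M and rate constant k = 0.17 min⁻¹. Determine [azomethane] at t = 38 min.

0.0002425 M

Step 1: For a first-order reaction: [azomethane] = [azomethane]₀ × e^(-kt)
Step 2: [azomethane] = 0.155 × e^(-0.17 × 38)
Step 3: [azomethane] = 0.155 × e^(-6.46)
Step 4: [azomethane] = 0.155 × 0.0015648 = 0.0002425 M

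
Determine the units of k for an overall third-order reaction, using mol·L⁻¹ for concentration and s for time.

(mol·L⁻¹)⁻²·s⁻¹

Step 1: For overall order n, rate = k × (concentration)^n.
Step 2: Rate has units mol·L⁻¹·s⁻¹; concentration term has units (mol·L⁻¹)^3.
Step 3: k = rate / (concentration)^n, so units of k = (mol·L⁻¹)^(1-3)·s⁻¹ = (mol·L⁻¹)⁻²·s⁻¹.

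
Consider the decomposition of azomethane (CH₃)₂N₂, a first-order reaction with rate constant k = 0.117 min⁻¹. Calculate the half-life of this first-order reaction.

5.924 min

Step 1: For a first-order reaction, t₁/₂ = ln(2)/k
Step 2: t₁/₂ = ln(2)/0.117
Step 3: t₁/₂ = 0.6931/0.117 = 5.924 min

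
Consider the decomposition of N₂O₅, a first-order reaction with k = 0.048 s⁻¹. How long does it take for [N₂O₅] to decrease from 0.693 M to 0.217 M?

24.19 s

Step 1: For first-order: t = ln([N₂O₅]₀/[N₂O₅])/k
Step 2: t = ln(0.693/0.217)/0.048
Step 3: t = ln(3.194)/0.048
Step 4: t = 1.161/0.048 = 24.19 s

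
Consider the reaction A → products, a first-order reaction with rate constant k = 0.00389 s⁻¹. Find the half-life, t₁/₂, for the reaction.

178.2 s

Step 1: For a first-order reaction, t₁/₂ = ln(2)/k
Step 2: t₁/₂ = ln(2)/0.00389
Step 3: t₁/₂ = 0.6931/0.00389 = 178.2 s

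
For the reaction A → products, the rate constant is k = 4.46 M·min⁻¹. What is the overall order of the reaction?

zeroth order (0)

Step 1: The units of k for an nth-order reaction are (concentration)^(1-n)·(time)⁻¹.
Step 2: Here k has units M·min⁻¹, so the concentration exponent is 1.
Step 3: 1 - n = 1 ⇒ n = 0. The reaction is zeroth order.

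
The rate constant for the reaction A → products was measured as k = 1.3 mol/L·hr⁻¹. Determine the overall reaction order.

zeroth order (0)

Step 1: The units of k for an nth-order reaction are (concentration)^(1-n)·(time)⁻¹.
Step 2: Here k has units mol/L·hr⁻¹, so the concentration exponent is 1.
Step 3: 1 - n = 1 ⇒ n = 0. The reaction is zeroth order.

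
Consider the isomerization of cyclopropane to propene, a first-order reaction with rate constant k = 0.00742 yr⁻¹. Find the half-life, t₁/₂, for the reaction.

93.42 yr

Step 1: For a first-order reaction, t₁/₂ = ln(2)/k
Step 2: t₁/₂ = ln(2)/0.00742
Step 3: t₁/₂ = 0.6931/0.00742 = 93.42 yr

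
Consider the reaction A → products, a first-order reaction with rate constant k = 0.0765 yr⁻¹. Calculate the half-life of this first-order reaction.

9.061 yr

Step 1: For a first-order reaction, t₁/₂ = ln(2)/k
Step 2: t₁/₂ = ln(2)/0.0765
Step 3: t₁/₂ = 0.6931/0.0765 = 9.061 yr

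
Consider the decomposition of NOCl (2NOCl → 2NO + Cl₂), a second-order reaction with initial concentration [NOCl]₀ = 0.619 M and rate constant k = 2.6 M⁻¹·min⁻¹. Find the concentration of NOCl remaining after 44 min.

0.00862 M

Step 1: For a second-order reaction: 1/[NOCl] = 1/[NOCl]₀ + kt
Step 2: 1/[NOCl] = 1/0.619 + 2.6 × 44
Step 3: 1/[NOCl] = 1.616 + 114.4 = 116
Step 4: [NOCl] = 1/116 = 0.00862 M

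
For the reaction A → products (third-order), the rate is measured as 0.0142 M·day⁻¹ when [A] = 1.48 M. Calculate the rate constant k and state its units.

0.00438 M⁻²·day⁻¹

Step 1: rate = k[A]^3, so k = rate / [A]^3.
Step 2: k = 0.0142 / (1.48)^3 = 0.0142 / 3.242.
Step 3: k = 0.00438 M⁻²·day⁻¹.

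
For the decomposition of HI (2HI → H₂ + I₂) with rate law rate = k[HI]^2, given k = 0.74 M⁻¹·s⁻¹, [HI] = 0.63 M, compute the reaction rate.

0.2937 M/s

Step 1: Identify the rate law: rate = k[HI]^2
Step 2: Substitute values: rate = 0.74 × (0.63)^2
Step 3: Calculate: rate = 0.74 × 0.3969 = 0.293706 M/s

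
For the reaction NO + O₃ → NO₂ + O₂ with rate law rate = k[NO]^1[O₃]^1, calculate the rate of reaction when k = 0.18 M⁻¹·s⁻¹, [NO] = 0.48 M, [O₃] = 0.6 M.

0.05184 M/s

Step 1: The rate law is rate = k[NO]^1[O₃]^1
Step 2: Substitute: rate = 0.18 × (0.48)^1 × (0.6)^1
Step 3: rate = 0.18 × 0.48 × 0.6 = 0.05184 M/s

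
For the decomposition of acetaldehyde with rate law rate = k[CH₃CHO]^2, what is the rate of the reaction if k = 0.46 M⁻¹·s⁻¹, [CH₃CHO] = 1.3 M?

0.7774 M/s

Step 1: Identify the rate law: rate = k[CH₃CHO]^2
Step 2: Substitute values: rate = 0.46 × (1.3)^2
Step 3: Calculate: rate = 0.46 × 1.69 = 0.7774 M/s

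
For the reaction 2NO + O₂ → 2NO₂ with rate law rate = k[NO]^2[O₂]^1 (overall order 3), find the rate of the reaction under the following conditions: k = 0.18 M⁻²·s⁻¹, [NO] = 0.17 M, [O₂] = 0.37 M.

0.001925 M/s

Step 1: The rate law is rate = k[NO]^2[O₂]^1, overall order = 2+1 = 3
Step 2: Substitute values: rate = 0.18 × (0.17)^2 × (0.37)^1
Step 3: rate = 0.18 × 0.0289 × 0.37 = 0.00192474 M/s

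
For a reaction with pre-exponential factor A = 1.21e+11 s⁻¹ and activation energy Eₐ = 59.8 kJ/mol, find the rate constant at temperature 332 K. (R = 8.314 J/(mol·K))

4.72e+01 s⁻¹

Step 1: Use the Arrhenius equation: k = A × exp(-Eₐ/RT)
Step 2: Convert Eₐ to J/mol: 59.8 kJ/mol = 59800 J/mol
Step 3: Calculate the exponent: -Eₐ/(RT) = -59800/(8.314 × 332) = -21.66472
Step 4: k = 1.21e+11 × exp(-21.66472)
Step 5: k = 1.21e+11 × 3.90060e-10 = 4.7197e+01 s⁻¹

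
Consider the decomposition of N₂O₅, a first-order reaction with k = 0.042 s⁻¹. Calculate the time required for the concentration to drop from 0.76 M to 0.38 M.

16.5 s

Step 1: For first-order: t = ln([N₂O₅]₀/[N₂O₅])/k
Step 2: t = ln(0.76/0.38)/0.042
Step 3: t = ln(2)/0.042
Step 4: t = 0.6931/0.042 = 16.5 s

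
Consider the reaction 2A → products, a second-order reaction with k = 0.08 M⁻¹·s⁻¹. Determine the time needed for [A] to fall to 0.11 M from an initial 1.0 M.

101.1 s

Step 1: For second-order: t = (1/[A] - 1/[A]₀)/k
Step 2: t = (1/0.11 - 1/1.0)/0.08
Step 3: t = (9.091 - 1)/0.08
Step 4: t = 8.091/0.08 = 101.1 s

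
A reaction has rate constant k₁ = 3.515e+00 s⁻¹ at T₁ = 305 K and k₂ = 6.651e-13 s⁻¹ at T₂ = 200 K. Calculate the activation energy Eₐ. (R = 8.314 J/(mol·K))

141.5 kJ/mol

Step 1: Use the two-temperature Arrhenius form: ln(k₂/k₁) = -Eₐ/R × (1/T₂ - 1/T₁)
Step 2: ln(k₂/k₁) = ln(6.651e-13/3.515e+00) = ln(1.89218e-13) = -29.2959
Step 3: 1/T₂ - 1/T₁ = 1/200 - 1/305 = 1.721311e-03 K⁻¹
Step 4: Eₐ = -R × ln(k₂/k₁) / (1/T₂ - 1/T₁) = -8.314 × -29.2959 / 1.721311e-03
Step 5: Eₐ = 1.4150e+05 J/mol = 141.5 kJ/mol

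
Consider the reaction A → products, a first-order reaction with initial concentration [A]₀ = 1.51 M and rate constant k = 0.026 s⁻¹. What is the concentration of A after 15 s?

1.022 M

Step 1: For a first-order reaction: [A] = [A]₀ × e^(-kt)
Step 2: [A] = 1.51 × e^(-0.026 × 15)
Step 3: [A] = 1.51 × e^(-0.39)
Step 4: [A] = 1.51 × 0.677057 = 1.022 M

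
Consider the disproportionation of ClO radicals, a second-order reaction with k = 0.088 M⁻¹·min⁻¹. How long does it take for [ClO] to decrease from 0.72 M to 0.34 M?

17.64 min

Step 1: For second-order: t = (1/[ClO] - 1/[ClO]₀)/k
Step 2: t = (1/0.34 - 1/0.72)/0.088
Step 3: t = (2.941 - 1.389)/0.088
Step 4: t = 1.552/0.088 = 17.64 min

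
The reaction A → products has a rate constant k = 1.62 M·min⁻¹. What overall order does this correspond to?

zeroth order (0)

Step 1: The units of k for an nth-order reaction are (concentration)^(1-n)·(time)⁻¹.
Step 2: Here k has units M·min⁻¹, so the concentration exponent is 1.
Step 3: 1 - n = 1 ⇒ n = 0. The reaction is zeroth order.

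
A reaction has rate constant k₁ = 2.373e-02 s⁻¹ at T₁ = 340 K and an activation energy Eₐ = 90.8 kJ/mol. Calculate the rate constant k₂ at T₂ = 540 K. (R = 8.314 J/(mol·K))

3.484e+03 s⁻¹

Step 1: Use the two-temperature Arrhenius form: ln(k₂/k₁) = -Eₐ/R × (1/T₂ - 1/T₁)
Step 2: Convert Eₐ to J/mol: 90.8 kJ/mol = 90800 J/mol
Step 3: 1/T₂ - 1/T₁ = 1/540 - 1/340 = -1.089325e-03 K⁻¹
Step 4: ln(k₂/k₁) = -90800/8.314 × -1.089325e-03 = 11.89689
Step 5: k₂ = k₁ × exp(11.89689) = 2.373e-02 × 1.46809e+05 = 3.484e+03 s⁻¹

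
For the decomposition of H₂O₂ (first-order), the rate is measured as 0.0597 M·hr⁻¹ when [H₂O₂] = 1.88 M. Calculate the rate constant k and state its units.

0.03176 hr⁻¹

Step 1: rate = k[H₂O₂]^1, so k = rate / [H₂O₂]^1.
Step 2: k = 0.0597 / (1.88)^1 = 0.0597 / 1.88.
Step 3: k = 0.03176 hr⁻¹.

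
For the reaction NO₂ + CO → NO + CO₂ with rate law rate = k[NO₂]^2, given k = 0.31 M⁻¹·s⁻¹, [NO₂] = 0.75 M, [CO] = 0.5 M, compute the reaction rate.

0.1744 M/s

Step 1: The rate law is rate = k[NO₂]^2
Step 2: Note that the rate does not depend on [CO] (zero order in CO).
Step 3: rate = 0.31 × (0.75)^2 = 0.174375 M/s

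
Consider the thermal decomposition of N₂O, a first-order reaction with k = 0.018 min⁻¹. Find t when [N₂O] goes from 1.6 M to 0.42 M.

74.31 min

Step 1: For first-order: t = ln([N₂O]₀/[N₂O])/k
Step 2: t = ln(1.6/0.42)/0.018
Step 3: t = ln(3.81)/0.018
Step 4: t = 1.338/0.018 = 74.31 min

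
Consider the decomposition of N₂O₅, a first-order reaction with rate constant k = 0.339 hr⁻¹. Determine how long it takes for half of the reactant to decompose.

2.045 hr

Step 1: For a first-order reaction, t₁/₂ = ln(2)/k
Step 2: t₁/₂ = ln(2)/0.339
Step 3: t₁/₂ = 0.6931/0.339 = 2.045 hr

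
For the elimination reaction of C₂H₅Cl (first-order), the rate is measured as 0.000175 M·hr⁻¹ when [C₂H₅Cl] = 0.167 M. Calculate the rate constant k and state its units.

0.001048 hr⁻¹

Step 1: rate = k[C₂H₅Cl]^1, so k = rate / [C₂H₅Cl]^1.
Step 2: k = 0.000175 / (0.167)^1 = 0.000175 / 0.167.
Step 3: k = 0.001048 hr⁻¹.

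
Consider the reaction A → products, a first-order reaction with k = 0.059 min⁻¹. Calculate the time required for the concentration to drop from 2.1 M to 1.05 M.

11.75 min

Step 1: For first-order: t = ln([A]₀/[A])/k
Step 2: t = ln(2.1/1.05)/0.059
Step 3: t = ln(2)/0.059
Step 4: t = 0.6931/0.059 = 11.75 min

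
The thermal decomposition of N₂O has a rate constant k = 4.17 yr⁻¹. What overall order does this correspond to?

first order (1)

Step 1: The units of k for an nth-order reaction are (concentration)^(1-n)·(time)⁻¹.
Step 2: Here k has units yr⁻¹, so the concentration exponent is 0.
Step 3: 1 - n = 0 ⇒ n = 1. The reaction is first order.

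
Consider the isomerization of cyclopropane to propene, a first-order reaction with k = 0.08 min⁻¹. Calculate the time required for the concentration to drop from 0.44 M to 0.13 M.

15.24 min

Step 1: For first-order: t = ln([cyclopropane]₀/[cyclopropane])/k
Step 2: t = ln(0.44/0.13)/0.08
Step 3: t = ln(3.385)/0.08
Step 4: t = 1.219/0.08 = 15.24 min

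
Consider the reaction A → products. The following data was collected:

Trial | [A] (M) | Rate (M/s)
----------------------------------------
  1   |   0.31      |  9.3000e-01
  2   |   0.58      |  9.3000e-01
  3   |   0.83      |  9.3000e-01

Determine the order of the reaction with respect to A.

zeroth order (0)

Step 1: Compare trials - when concentration changes, rate stays constant.
Step 2: rate₂/rate₁ = 9.3000e-01/9.3000e-01 = 1
Step 3: [A]₂/[A]₁ = 0.58/0.31 = 1.871
Step 4: Since rate ratio ≈ (conc ratio)^0, the reaction is zeroth order.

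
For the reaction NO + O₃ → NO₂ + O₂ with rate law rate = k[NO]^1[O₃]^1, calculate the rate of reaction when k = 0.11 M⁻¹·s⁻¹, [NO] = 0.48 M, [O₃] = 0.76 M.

0.04013 M/s

Step 1: The rate law is rate = k[NO]^1[O₃]^1
Step 2: Substitute: rate = 0.11 × (0.48)^1 × (0.76)^1
Step 3: rate = 0.11 × 0.48 × 0.76 = 0.040128 M/s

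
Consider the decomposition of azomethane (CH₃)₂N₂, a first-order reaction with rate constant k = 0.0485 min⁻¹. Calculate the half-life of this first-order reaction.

14.29 min

Step 1: For a first-order reaction, t₁/₂ = ln(2)/k
Step 2: t₁/₂ = ln(2)/0.0485
Step 3: t₁/₂ = 0.6931/0.0485 = 14.29 min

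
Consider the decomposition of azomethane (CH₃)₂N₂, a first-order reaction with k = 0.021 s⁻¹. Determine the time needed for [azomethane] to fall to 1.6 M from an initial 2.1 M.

12.95 s

Step 1: For first-order: t = ln([azomethane]₀/[azomethane])/k
Step 2: t = ln(2.1/1.6)/0.021
Step 3: t = ln(1.312)/0.021
Step 4: t = 0.2719/0.021 = 12.95 s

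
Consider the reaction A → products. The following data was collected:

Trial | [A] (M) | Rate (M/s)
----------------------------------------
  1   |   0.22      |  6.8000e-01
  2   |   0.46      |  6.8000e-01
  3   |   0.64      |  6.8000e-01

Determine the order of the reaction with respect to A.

zeroth order (0)

Step 1: Compare trials - when concentration changes, rate stays constant.
Step 2: rate₂/rate₁ = 6.8000e-01/6.8000e-01 = 1
Step 3: [A]₂/[A]₁ = 0.46/0.22 = 2.091
Step 4: Since rate ratio ≈ (conc ratio)^0, the reaction is zeroth order.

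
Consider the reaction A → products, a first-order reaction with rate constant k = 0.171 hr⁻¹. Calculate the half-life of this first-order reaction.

4.053 hr

Step 1: For a first-order reaction, t₁/₂ = ln(2)/k
Step 2: t₁/₂ = ln(2)/0.171
Step 3: t₁/₂ = 0.6931/0.171 = 4.053 hr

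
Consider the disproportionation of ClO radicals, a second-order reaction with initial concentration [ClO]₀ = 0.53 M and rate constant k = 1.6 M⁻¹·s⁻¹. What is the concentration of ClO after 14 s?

0.04117 M

Step 1: For a second-order reaction: 1/[ClO] = 1/[ClO]₀ + kt
Step 2: 1/[ClO] = 1/0.53 + 1.6 × 14
Step 3: 1/[ClO] = 1.887 + 22.4 = 24.29
Step 4: [ClO] = 1/24.29 = 0.04117 M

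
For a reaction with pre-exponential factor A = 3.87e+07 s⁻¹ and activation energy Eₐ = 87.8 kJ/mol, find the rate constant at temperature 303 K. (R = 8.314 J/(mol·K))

2.83e-08 s⁻¹

Step 1: Use the Arrhenius equation: k = A × exp(-Eₐ/RT)
Step 2: Convert Eₐ to J/mol: 87.8 kJ/mol = 87800 J/mol
Step 3: Calculate the exponent: -Eₐ/(RT) = -87800/(8.314 × 303) = -34.85314
Step 4: k = 3.87e+07 × exp(-34.85314)
Step 5: k = 3.87e+07 × 7.30253e-16 = 2.8261e-08 s⁻¹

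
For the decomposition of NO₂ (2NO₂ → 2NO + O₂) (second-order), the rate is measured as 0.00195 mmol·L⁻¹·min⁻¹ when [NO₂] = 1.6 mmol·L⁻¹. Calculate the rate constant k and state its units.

0.0007617 (mmol·L⁻¹)⁻¹·min⁻¹

Step 1: rate = k[NO₂]^2, so k = rate / [NO₂]^2.
Step 2: k = 0.00195 / (1.6)^2 = 0.00195 / 2.56.
Step 3: k = 0.0007617 (mmol·L⁻¹)⁻¹·min⁻¹.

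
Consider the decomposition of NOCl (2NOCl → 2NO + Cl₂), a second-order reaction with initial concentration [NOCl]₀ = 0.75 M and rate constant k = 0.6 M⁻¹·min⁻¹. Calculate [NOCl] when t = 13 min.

0.1095 M

Step 1: For a second-order reaction: 1/[NOCl] = 1/[NOCl]₀ + kt
Step 2: 1/[NOCl] = 1/0.75 + 0.6 × 13
Step 3: 1/[NOCl] = 1.333 + 7.8 = 9.133
Step 4: [NOCl] = 1/9.133 = 0.1095 M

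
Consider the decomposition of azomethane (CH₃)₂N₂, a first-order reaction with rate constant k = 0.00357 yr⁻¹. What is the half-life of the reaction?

194.2 yr

Step 1: For a first-order reaction, t₁/₂ = ln(2)/k
Step 2: t₁/₂ = ln(2)/0.00357
Step 3: t₁/₂ = 0.6931/0.00357 = 194.2 yr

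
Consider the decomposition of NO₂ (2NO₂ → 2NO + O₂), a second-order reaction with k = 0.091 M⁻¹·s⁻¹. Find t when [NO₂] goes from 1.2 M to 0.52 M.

11.98 s

Step 1: For second-order: t = (1/[NO₂] - 1/[NO₂]₀)/k
Step 2: t = (1/0.52 - 1/1.2)/0.091
Step 3: t = (1.923 - 0.8333)/0.091
Step 4: t = 1.09/0.091 = 11.98 s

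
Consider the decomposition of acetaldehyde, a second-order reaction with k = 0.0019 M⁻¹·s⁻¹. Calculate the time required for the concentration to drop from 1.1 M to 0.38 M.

906.6 s

Step 1: For second-order: t = (1/[CH₃CHO] - 1/[CH₃CHO]₀)/k
Step 2: t = (1/0.38 - 1/1.1)/0.0019
Step 3: t = (2.632 - 0.9091)/0.0019
Step 4: t = 1.722/0.0019 = 906.6 s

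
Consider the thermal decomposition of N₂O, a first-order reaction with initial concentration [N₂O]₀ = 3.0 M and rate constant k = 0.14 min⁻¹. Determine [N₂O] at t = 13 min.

0.4861 M

Step 1: For a first-order reaction: [N₂O] = [N₂O]₀ × e^(-kt)
Step 2: [N₂O] = 3.0 × e^(-0.14 × 13)
Step 3: [N₂O] = 3.0 × e^(-1.82)
Step 4: [N₂O] = 3.0 × 0.162026 = 0.4861 M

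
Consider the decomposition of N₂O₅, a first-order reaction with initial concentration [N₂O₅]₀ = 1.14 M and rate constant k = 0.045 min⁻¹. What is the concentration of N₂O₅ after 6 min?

0.8703 M

Step 1: For a first-order reaction: [N₂O₅] = [N₂O₅]₀ × e^(-kt)
Step 2: [N₂O₅] = 1.14 × e^(-0.045 × 6)
Step 3: [N₂O₅] = 1.14 × e^(-0.27)
Step 4: [N₂O₅] = 1.14 × 0.763379 = 0.8703 M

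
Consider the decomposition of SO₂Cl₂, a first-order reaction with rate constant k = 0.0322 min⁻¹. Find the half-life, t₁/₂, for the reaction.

21.53 min

Step 1: For a first-order reaction, t₁/₂ = ln(2)/k
Step 2: t₁/₂ = ln(2)/0.0322
Step 3: t₁/₂ = 0.6931/0.0322 = 21.53 min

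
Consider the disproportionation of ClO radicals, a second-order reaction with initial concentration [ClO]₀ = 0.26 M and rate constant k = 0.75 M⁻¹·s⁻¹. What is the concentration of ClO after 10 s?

0.08814 M

Step 1: For a second-order reaction: 1/[ClO] = 1/[ClO]₀ + kt
Step 2: 1/[ClO] = 1/0.26 + 0.75 × 10
Step 3: 1/[ClO] = 3.846 + 7.5 = 11.35
Step 4: [ClO] = 1/11.35 = 0.08814 M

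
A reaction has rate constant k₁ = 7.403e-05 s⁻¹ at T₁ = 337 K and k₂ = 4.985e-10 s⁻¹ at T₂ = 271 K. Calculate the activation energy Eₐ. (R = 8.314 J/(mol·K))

137.0 kJ/mol

Step 1: Use the two-temperature Arrhenius form: ln(k₂/k₁) = -Eₐ/R × (1/T₂ - 1/T₁)
Step 2: ln(k₂/k₁) = ln(4.985e-10/7.403e-05) = ln(6.73376e-06) = -11.9084
Step 3: 1/T₂ - 1/T₁ = 1/271 - 1/337 = 7.226778e-04 K⁻¹
Step 4: Eₐ = -R × ln(k₂/k₁) / (1/T₂ - 1/T₁) = -8.314 × -11.9084 / 7.226778e-04
Step 5: Eₐ = 1.3700e+05 J/mol = 137.0 kJ/mol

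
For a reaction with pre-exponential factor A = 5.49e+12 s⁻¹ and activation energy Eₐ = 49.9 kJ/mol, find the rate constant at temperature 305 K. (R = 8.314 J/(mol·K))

1.56e+04 s⁻¹

Step 1: Use the Arrhenius equation: k = A × exp(-Eₐ/RT)
Step 2: Convert Eₐ to J/mol: 49.9 kJ/mol = 49900 J/mol
Step 3: Calculate the exponent: -Eₐ/(RT) = -49900/(8.314 × 305) = -19.67844
Step 4: k = 5.49e+12 × exp(-19.67844)
Step 5: k = 5.49e+12 × 2.84290e-09 = 1.5608e+04 s⁻¹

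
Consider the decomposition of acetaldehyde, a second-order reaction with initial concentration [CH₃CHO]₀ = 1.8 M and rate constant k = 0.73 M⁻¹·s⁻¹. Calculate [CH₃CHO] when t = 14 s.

0.0928 M

Step 1: For a second-order reaction: 1/[CH₃CHO] = 1/[CH₃CHO]₀ + kt
Step 2: 1/[CH₃CHO] = 1/1.8 + 0.73 × 14
Step 3: 1/[CH₃CHO] = 0.5556 + 10.22 = 10.78
Step 4: [CH₃CHO] = 1/10.78 = 0.0928 M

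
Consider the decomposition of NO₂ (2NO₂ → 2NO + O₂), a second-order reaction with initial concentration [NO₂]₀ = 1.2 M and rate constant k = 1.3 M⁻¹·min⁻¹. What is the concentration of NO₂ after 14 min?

0.05254 M

Step 1: For a second-order reaction: 1/[NO₂] = 1/[NO₂]₀ + kt
Step 2: 1/[NO₂] = 1/1.2 + 1.3 × 14
Step 3: 1/[NO₂] = 0.8333 + 18.2 = 19.03
Step 4: [NO₂] = 1/19.03 = 0.05254 M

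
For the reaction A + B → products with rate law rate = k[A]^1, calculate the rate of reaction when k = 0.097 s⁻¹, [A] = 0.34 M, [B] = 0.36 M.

0.03298 M/s

Step 1: The rate law is rate = k[A]^1
Step 2: Note that the rate does not depend on [B] (zero order in B).
Step 3: rate = 0.097 × (0.34)^1 = 0.03298 M/s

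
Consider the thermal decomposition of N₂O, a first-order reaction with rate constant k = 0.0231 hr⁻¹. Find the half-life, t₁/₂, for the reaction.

30.01 hr

Step 1: For a first-order reaction, t₁/₂ = ln(2)/k
Step 2: t₁/₂ = ln(2)/0.0231
Step 3: t₁/₂ = 0.6931/0.0231 = 30.01 hr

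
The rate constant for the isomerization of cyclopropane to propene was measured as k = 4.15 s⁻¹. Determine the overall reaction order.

first order (1)

Step 1: The units of k for an nth-order reaction are (concentration)^(1-n)·(time)⁻¹.
Step 2: Here k has units s⁻¹, so the concentration exponent is 0.
Step 3: 1 - n = 0 ⇒ n = 1. The reaction is first order.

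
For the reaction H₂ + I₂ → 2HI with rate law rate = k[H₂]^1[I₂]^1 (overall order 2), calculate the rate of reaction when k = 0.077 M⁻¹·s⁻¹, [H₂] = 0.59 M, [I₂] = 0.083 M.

0.003771 M/s

Step 1: The rate law is rate = k[H₂]^1[I₂]^1, overall order = 1+1 = 2
Step 2: Substitute values: rate = 0.077 × (0.59)^1 × (0.083)^1
Step 3: rate = 0.077 × 0.59 × 0.083 = 0.00377069 M/s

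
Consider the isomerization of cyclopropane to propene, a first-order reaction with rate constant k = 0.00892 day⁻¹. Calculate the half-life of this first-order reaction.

77.71 day

Step 1: For a first-order reaction, t₁/₂ = ln(2)/k
Step 2: t₁/₂ = ln(2)/0.00892
Step 3: t₁/₂ = 0.6931/0.00892 = 77.71 day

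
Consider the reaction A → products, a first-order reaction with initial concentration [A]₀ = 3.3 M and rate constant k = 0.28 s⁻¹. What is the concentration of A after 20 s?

0.0122 M

Step 1: For a first-order reaction: [A] = [A]₀ × e^(-kt)
Step 2: [A] = 3.3 × e^(-0.28 × 20)
Step 3: [A] = 3.3 × e^(-5.6)
Step 4: [A] = 3.3 × 0.00369786 = 0.0122 M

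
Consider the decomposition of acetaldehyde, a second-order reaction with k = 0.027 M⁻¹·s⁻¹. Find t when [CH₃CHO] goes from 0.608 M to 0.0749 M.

433.6 s

Step 1: For second-order: t = (1/[CH₃CHO] - 1/[CH₃CHO]₀)/k
Step 2: t = (1/0.0749 - 1/0.608)/0.027
Step 3: t = (13.35 - 1.645)/0.027
Step 4: t = 11.71/0.027 = 433.6 s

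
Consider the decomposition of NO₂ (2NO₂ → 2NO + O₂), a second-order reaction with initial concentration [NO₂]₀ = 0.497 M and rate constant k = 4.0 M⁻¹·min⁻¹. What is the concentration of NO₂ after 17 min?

0.01428 M

Step 1: For a second-order reaction: 1/[NO₂] = 1/[NO₂]₀ + kt
Step 2: 1/[NO₂] = 1/0.497 + 4.0 × 17
Step 3: 1/[NO₂] = 2.012 + 68 = 70.01
Step 4: [NO₂] = 1/70.01 = 0.01428 M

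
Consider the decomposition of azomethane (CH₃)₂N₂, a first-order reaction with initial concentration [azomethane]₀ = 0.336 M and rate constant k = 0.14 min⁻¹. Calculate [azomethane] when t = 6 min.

0.1451 M

Step 1: For a first-order reaction: [azomethane] = [azomethane]₀ × e^(-kt)
Step 2: [azomethane] = 0.336 × e^(-0.14 × 6)
Step 3: [azomethane] = 0.336 × e^(-0.84)
Step 4: [azomethane] = 0.336 × 0.431711 = 0.1451 M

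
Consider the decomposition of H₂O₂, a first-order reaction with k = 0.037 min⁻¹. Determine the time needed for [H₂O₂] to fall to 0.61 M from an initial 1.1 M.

15.94 min

Step 1: For first-order: t = ln([H₂O₂]₀/[H₂O₂])/k
Step 2: t = ln(1.1/0.61)/0.037
Step 3: t = ln(1.803)/0.037
Step 4: t = 0.5896/0.037 = 15.94 min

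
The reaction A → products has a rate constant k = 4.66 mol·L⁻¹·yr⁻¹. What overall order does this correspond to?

zeroth order (0)

Step 1: The units of k for an nth-order reaction are (concentration)^(1-n)·(time)⁻¹.
Step 2: Here k has units mol·L⁻¹·yr⁻¹, so the concentration exponent is 1.
Step 3: 1 - n = 1 ⇒ n = 0. The reaction is zeroth order.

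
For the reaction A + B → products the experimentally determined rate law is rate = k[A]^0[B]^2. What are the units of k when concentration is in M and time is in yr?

M⁻¹·yr⁻¹

Step 1: Overall order = 0 + 2 = 2.
Step 2: rate has units M·yr⁻¹; [A]^0[B]^2 has units M^2.
Step 3: k = rate/([A]^0[B]^2), so units of k = M^(1-2)·yr⁻¹ = M⁻¹·yr⁻¹.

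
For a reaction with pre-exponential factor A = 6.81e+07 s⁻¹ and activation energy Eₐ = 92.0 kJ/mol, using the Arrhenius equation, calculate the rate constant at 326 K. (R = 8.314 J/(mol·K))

1.23e-07 s⁻¹

Step 1: Use the Arrhenius equation: k = A × exp(-Eₐ/RT)
Step 2: Convert Eₐ to J/mol: 92.0 kJ/mol = 92000 J/mol
Step 3: Calculate the exponent: -Eₐ/(RT) = -92000/(8.314 × 326) = -33.94378
Step 4: k = 6.81e+07 × exp(-33.94378)
Step 5: k = 6.81e+07 × 1.81302e-15 = 1.2347e-07 s⁻¹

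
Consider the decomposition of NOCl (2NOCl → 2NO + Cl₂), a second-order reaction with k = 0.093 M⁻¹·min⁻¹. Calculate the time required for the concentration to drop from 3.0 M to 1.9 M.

2.075 min

Step 1: For second-order: t = (1/[NOCl] - 1/[NOCl]₀)/k
Step 2: t = (1/1.9 - 1/3.0)/0.093
Step 3: t = (0.5263 - 0.3333)/0.093
Step 4: t = 0.193/0.093 = 2.075 min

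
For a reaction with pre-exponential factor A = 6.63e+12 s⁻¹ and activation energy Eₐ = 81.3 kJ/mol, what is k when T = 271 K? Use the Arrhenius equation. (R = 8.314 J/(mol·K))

1.41e-03 s⁻¹

Step 1: Use the Arrhenius equation: k = A × exp(-Eₐ/RT)
Step 2: Convert Eₐ to J/mol: 81.3 kJ/mol = 81300 J/mol
Step 3: Calculate the exponent: -Eₐ/(RT) = -81300/(8.314 × 271) = -36.08371
Step 4: k = 6.63e+12 × exp(-36.08371)
Step 5: k = 6.63e+12 × 2.13326e-16 = 1.4144e-03 s⁻¹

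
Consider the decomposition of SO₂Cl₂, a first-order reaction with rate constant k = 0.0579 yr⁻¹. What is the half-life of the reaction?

11.97 yr

Step 1: For a first-order reaction, t₁/₂ = ln(2)/k
Step 2: t₁/₂ = ln(2)/0.0579
Step 3: t₁/₂ = 0.6931/0.0579 = 11.97 yr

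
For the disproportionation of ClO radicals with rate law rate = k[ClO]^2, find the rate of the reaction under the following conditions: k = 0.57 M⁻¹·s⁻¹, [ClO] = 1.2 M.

0.8208 M/s

Step 1: Identify the rate law: rate = k[ClO]^2
Step 2: Substitute values: rate = 0.57 × (1.2)^2
Step 3: Calculate: rate = 0.57 × 1.44 = 0.8208 M/s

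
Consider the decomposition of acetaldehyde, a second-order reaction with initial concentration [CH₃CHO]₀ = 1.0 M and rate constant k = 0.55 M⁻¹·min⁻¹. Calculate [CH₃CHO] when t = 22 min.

0.07634 M

Step 1: For a second-order reaction: 1/[CH₃CHO] = 1/[CH₃CHO]₀ + kt
Step 2: 1/[CH₃CHO] = 1/1.0 + 0.55 × 22
Step 3: 1/[CH₃CHO] = 1 + 12.1 = 13.1
Step 4: [CH₃CHO] = 1/13.1 = 0.07634 M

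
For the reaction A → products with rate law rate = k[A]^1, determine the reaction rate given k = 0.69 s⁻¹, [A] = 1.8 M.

1.242 M/s

Step 1: Identify the rate law: rate = k[A]^1
Step 2: Substitute values: rate = 0.69 × (1.8)^1
Step 3: Calculate: rate = 0.69 × 1.8 = 1.242 M/s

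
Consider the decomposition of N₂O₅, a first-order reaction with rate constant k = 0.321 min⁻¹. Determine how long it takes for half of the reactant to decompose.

2.159 min

Step 1: For a first-order reaction, t₁/₂ = ln(2)/k
Step 2: t₁/₂ = ln(2)/0.321
Step 3: t₁/₂ = 0.6931/0.321 = 2.159 min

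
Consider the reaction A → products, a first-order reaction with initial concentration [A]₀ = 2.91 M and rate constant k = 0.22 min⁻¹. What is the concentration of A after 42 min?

0.0002825 M

Step 1: For a first-order reaction: [A] = [A]₀ × e^(-kt)
Step 2: [A] = 2.91 × e^(-0.22 × 42)
Step 3: [A] = 2.91 × e^(-9.24)
Step 4: [A] = 2.91 × 9.70776e-05 = 0.0002825 M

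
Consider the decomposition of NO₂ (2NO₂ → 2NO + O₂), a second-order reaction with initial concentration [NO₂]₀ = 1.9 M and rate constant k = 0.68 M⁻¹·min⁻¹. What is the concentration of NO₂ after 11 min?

0.1249 M

Step 1: For a second-order reaction: 1/[NO₂] = 1/[NO₂]₀ + kt
Step 2: 1/[NO₂] = 1/1.9 + 0.68 × 11
Step 3: 1/[NO₂] = 0.5263 + 7.48 = 8.006
Step 4: [NO₂] = 1/8.006 = 0.1249 M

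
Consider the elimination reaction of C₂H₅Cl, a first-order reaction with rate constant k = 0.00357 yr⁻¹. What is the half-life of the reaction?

194.2 yr

Step 1: For a first-order reaction, t₁/₂ = ln(2)/k
Step 2: t₁/₂ = ln(2)/0.00357
Step 3: t₁/₂ = 0.6931/0.00357 = 194.2 yr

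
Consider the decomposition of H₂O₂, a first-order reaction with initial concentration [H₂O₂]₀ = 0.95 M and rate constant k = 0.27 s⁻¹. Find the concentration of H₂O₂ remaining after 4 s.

0.3226 M

Step 1: For a first-order reaction: [H₂O₂] = [H₂O₂]₀ × e^(-kt)
Step 2: [H₂O₂] = 0.95 × e^(-0.27 × 4)
Step 3: [H₂O₂] = 0.95 × e^(-1.08)
Step 4: [H₂O₂] = 0.95 × 0.339596 = 0.3226 M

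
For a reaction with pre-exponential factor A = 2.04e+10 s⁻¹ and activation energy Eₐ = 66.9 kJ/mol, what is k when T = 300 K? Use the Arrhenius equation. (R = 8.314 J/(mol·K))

4.58e-02 s⁻¹

Step 1: Use the Arrhenius equation: k = A × exp(-Eₐ/RT)
Step 2: Convert Eₐ to J/mol: 66.9 kJ/mol = 66900 J/mol
Step 3: Calculate the exponent: -Eₐ/(RT) = -66900/(8.314 × 300) = -26.82223
Step 4: k = 2.04e+10 × exp(-26.82223)
Step 5: k = 2.04e+10 × 2.24519e-12 = 4.5802e-02 s⁻¹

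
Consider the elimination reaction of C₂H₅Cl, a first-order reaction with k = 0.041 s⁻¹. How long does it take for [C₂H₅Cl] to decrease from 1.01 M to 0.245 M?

34.55 s

Step 1: For first-order: t = ln([C₂H₅Cl]₀/[C₂H₅Cl])/k
Step 2: t = ln(1.01/0.245)/0.041
Step 3: t = ln(4.122)/0.041
Step 4: t = 1.416/0.041 = 34.55 s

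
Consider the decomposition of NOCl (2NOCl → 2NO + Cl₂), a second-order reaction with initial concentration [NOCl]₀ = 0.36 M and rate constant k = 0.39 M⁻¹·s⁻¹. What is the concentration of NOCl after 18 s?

0.1021 M

Step 1: For a second-order reaction: 1/[NOCl] = 1/[NOCl]₀ + kt
Step 2: 1/[NOCl] = 1/0.36 + 0.39 × 18
Step 3: 1/[NOCl] = 2.778 + 7.02 = 9.798
Step 4: [NOCl] = 1/9.798 = 0.1021 M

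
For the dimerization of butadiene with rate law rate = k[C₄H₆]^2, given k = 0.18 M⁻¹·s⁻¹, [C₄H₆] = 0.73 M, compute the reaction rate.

0.09592 M/s

Step 1: Identify the rate law: rate = k[C₄H₆]^2
Step 2: Substitute values: rate = 0.18 × (0.73)^2
Step 3: Calculate: rate = 0.18 × 0.5329 = 0.095922 M/s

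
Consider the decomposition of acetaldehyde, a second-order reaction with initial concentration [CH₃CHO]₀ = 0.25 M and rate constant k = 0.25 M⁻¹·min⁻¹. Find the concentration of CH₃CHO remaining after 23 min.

0.1026 M

Step 1: For a second-order reaction: 1/[CH₃CHO] = 1/[CH₃CHO]₀ + kt
Step 2: 1/[CH₃CHO] = 1/0.25 + 0.25 × 23
Step 3: 1/[CH₃CHO] = 4 + 5.75 = 9.75
Step 4: [CH₃CHO] = 1/9.75 = 0.1026 M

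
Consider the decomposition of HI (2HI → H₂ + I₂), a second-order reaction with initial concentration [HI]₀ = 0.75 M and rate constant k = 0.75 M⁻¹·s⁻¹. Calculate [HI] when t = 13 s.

0.09023 M

Step 1: For a second-order reaction: 1/[HI] = 1/[HI]₀ + kt
Step 2: 1/[HI] = 1/0.75 + 0.75 × 13
Step 3: 1/[HI] = 1.333 + 9.75 = 11.08
Step 4: [HI] = 1/11.08 = 0.09023 M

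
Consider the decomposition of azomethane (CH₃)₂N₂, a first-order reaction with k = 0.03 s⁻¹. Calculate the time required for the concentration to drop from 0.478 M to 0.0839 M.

58 s

Step 1: For first-order: t = ln([azomethane]₀/[azomethane])/k
Step 2: t = ln(0.478/0.0839)/0.03
Step 3: t = ln(5.697)/0.03
Step 4: t = 1.74/0.03 = 58 s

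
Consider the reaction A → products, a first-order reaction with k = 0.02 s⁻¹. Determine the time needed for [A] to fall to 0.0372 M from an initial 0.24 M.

93.22 s

Step 1: For first-order: t = ln([A]₀/[A])/k
Step 2: t = ln(0.24/0.0372)/0.02
Step 3: t = ln(6.452)/0.02
Step 4: t = 1.864/0.02 = 93.22 s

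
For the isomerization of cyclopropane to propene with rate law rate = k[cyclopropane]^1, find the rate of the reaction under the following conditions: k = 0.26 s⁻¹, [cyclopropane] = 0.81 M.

0.2106 M/s

Step 1: Identify the rate law: rate = k[cyclopropane]^1
Step 2: Substitute values: rate = 0.26 × (0.81)^1
Step 3: Calculate: rate = 0.26 × 0.81 = 0.2106 M/s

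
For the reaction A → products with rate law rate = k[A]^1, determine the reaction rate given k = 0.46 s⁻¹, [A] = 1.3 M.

0.598 M/s

Step 1: Identify the rate law: rate = k[A]^1
Step 2: Substitute values: rate = 0.46 × (1.3)^1
Step 3: Calculate: rate = 0.46 × 1.3 = 0.598 M/s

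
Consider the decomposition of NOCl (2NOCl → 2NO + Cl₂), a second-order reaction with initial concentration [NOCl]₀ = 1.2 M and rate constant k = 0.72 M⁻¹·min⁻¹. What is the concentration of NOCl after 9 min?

0.1367 M

Step 1: For a second-order reaction: 1/[NOCl] = 1/[NOCl]₀ + kt
Step 2: 1/[NOCl] = 1/1.2 + 0.72 × 9
Step 3: 1/[NOCl] = 0.8333 + 6.48 = 7.313
Step 4: [NOCl] = 1/7.313 = 0.1367 M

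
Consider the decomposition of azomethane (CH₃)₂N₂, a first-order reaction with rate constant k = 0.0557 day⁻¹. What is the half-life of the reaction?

12.44 day

Step 1: For a first-order reaction, t₁/₂ = ln(2)/k
Step 2: t₁/₂ = ln(2)/0.0557
Step 3: t₁/₂ = 0.6931/0.0557 = 12.44 day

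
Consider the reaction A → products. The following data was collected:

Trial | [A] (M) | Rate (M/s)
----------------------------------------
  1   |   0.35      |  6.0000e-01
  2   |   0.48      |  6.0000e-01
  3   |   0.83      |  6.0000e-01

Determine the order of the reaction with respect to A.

zeroth order (0)

Step 1: Compare trials - when concentration changes, rate stays constant.
Step 2: rate₂/rate₁ = 6.0000e-01/6.0000e-01 = 1
Step 3: [A]₂/[A]₁ = 0.48/0.35 = 1.371
Step 4: Since rate ratio ≈ (conc ratio)^0, the reaction is zeroth order.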